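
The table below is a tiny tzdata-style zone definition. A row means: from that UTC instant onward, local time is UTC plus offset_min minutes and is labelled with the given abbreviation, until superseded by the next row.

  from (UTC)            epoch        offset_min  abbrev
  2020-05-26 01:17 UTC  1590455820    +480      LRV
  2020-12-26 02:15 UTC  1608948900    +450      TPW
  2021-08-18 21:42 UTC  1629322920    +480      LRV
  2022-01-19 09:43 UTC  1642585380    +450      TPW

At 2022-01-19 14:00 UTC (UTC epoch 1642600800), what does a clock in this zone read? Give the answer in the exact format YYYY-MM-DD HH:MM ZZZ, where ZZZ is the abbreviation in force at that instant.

2022-01-19 21:30 TPW

Query: 2022-01-19 14:00 UTC
Rule 4/4 (TPW, +07:30): 2022-01-19 09:43 UTC ≤ query < +∞
14·60 + 0 + 450 = 1290 min
1290 = 0·1440 + 1290; 1290 = 21·60 + 30 → 21:30, same day
→ 2022-01-19 21:30 TPW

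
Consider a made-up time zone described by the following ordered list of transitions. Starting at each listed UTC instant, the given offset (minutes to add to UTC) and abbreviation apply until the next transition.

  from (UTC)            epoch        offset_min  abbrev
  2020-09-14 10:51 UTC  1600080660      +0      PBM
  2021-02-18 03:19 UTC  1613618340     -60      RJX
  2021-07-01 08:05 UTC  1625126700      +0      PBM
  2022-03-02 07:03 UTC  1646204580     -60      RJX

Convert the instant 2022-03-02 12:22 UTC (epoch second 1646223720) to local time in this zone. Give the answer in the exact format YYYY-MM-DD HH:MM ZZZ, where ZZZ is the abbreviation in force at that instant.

Query: 2022-03-02 12:22 UTC
Rule 4/4 (RJX, -01:00): 2022-03-02 07:03 UTC ≤ query < +∞
12·60 + 22 - 60 = 682 min
682 = 0·1440 + 682; 682 = 11·60 + 22 → 11:22, same day
→ 2022-03-02 11:22 RJX

2022-03-02 11:22 RJX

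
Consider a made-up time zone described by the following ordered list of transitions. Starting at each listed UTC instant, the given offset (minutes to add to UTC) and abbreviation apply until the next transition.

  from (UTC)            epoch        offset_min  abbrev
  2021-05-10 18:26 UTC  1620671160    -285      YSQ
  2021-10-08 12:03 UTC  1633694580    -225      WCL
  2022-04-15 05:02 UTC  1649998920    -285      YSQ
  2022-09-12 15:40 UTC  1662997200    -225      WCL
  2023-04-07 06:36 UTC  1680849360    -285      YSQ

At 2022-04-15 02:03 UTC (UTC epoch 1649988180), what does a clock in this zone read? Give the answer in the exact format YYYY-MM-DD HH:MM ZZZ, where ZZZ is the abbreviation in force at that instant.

Query: 2022-04-15 02:03 UTC
Rule 2/5 (WCL, -03:45): 2021-10-08 12:03 UTC ≤ query < 2022-04-15 05:02 UTC
2·60 + 3 - 225 = -102 min
-102 = -1·1440 + 1338; 1338 = 22·60 + 18 → 22:18, 2022-04-15 - 1 day = 2022-04-14
→ 2022-04-14 22:18 WCL

2022-04-14 22:18 WCL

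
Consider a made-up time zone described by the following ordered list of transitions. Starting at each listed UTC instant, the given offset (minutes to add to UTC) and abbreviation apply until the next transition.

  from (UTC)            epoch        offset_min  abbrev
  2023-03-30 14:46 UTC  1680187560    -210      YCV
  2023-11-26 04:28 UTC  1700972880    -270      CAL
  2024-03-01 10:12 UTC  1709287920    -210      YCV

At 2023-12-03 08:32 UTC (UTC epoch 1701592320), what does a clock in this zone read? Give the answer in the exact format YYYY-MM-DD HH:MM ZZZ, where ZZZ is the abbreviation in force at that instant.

Query: 2023-12-03 08:32 UTC
Rule 2/3 (CAL, -04:30): 2023-11-26 04:28 UTC ≤ query < 2024-03-01 10:12 UTC
8·60 + 32 - 270 = 242 min
242 = 0·1440 + 242; 242 = 4·60 + 2 → 04:02, same day
→ 2023-12-03 04:02 CAL

2023-12-03 04:02 CAL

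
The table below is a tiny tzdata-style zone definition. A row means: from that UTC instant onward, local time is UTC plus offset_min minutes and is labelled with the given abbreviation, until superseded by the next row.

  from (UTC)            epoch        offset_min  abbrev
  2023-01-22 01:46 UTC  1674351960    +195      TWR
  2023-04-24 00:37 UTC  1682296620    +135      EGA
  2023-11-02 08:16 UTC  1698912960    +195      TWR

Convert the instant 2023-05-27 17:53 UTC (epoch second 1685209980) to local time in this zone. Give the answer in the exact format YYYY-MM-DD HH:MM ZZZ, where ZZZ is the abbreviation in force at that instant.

2023-05-27 20:08 EGA

Query: 2023-05-27 17:53 UTC
Rule 2/3 (EGA, +02:15): 2023-04-24 00:37 UTC ≤ query < 2023-11-02 08:16 UTC
17·60 + 53 + 135 = 1208 min
1208 = 0·1440 + 1208; 1208 = 20·60 + 8 → 20:08, same day
→ 2023-05-27 20:08 EGA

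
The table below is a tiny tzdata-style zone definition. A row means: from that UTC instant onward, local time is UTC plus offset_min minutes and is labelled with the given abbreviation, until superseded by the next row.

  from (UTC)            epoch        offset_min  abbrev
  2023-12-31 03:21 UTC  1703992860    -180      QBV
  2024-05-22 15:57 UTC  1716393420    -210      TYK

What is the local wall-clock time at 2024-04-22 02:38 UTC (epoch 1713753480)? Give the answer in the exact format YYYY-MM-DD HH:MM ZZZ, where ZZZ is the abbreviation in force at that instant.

2024-04-21 23:38 QBV

Query: 2024-04-22 02:38 UTC
Rule 1/2 (QBV, -03:00): 2023-12-31 03:21 UTC ≤ query < 2024-05-22 15:57 UTC
2·60 + 38 - 180 = -22 min
-22 = -1·1440 + 1418; 1418 = 23·60 + 38 → 23:38, 2024-04-22 - 1 day = 2024-04-21
→ 2024-04-21 23:38 QBV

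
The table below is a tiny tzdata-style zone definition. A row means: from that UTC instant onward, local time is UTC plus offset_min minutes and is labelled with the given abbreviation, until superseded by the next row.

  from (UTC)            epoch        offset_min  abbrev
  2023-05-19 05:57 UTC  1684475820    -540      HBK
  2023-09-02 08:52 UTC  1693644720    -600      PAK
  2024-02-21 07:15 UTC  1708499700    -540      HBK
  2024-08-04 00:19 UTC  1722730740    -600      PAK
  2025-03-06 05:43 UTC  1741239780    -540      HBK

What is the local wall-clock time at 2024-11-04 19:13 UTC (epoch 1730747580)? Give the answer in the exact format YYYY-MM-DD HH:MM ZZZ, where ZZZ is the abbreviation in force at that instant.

Query: 2024-11-04 19:13 UTC
Rule 4/5 (PAK, -10:00): 2024-08-04 00:19 UTC ≤ query < 2025-03-06 05:43 UTC
19·60 + 13 - 600 = 553 min
553 = 0·1440 + 553; 553 = 9·60 + 13 → 09:13, same day
→ 2024-11-04 09:13 PAK

2024-11-04 09:13 PAK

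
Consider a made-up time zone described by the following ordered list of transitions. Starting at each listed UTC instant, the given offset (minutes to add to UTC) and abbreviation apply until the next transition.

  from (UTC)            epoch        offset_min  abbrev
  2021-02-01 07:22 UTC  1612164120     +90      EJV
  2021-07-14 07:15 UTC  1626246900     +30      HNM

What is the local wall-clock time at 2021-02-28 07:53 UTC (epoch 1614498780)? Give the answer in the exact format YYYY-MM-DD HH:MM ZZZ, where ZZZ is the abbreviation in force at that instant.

2021-02-28 09:23 EJV

Query: 2021-02-28 07:53 UTC
Rule 1/2 (EJV, +01:30): 2021-02-01 07:22 UTC ≤ query < 2021-07-14 07:15 UTC
7·60 + 53 + 90 = 563 min
563 = 0·1440 + 563; 563 = 9·60 + 23 → 09:23, same day
→ 2021-02-28 09:23 EJV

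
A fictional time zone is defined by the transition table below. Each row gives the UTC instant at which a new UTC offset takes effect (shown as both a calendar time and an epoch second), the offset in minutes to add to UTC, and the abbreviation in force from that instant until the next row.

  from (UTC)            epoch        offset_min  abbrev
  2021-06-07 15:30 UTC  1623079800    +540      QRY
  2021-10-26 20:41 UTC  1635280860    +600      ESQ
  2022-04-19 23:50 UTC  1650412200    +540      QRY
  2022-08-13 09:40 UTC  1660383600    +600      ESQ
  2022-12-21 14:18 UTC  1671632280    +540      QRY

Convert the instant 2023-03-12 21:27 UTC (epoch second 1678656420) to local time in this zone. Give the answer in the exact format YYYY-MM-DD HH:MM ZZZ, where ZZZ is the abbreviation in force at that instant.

2023-03-13 06:27 QRY

Query: 2023-03-12 21:27 UTC
Rule 5/5 (QRY, +09:00): 2022-12-21 14:18 UTC ≤ query < +∞
21·60 + 27 + 540 = 1827 min
1827 = 1·1440 + 387; 387 = 6·60 + 27 → 06:27, 2023-03-12 + 1 day = 2023-03-13
→ 2023-03-13 06:27 QRY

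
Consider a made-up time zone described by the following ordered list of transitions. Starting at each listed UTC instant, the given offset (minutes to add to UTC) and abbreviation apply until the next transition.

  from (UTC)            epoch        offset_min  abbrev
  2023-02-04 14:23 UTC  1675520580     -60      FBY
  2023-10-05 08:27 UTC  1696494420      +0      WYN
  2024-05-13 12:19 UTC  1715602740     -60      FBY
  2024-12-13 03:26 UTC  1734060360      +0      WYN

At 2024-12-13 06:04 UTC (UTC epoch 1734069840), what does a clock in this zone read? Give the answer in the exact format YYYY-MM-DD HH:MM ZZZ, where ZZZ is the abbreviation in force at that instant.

Query: 2024-12-13 06:04 UTC
Rule 4/4 (WYN, +00:00): 2024-12-13 03:26 UTC ≤ query < +∞
6·60 + 4 + 0 = 364 min
364 = 0·1440 + 364; 364 = 6·60 + 4 → 06:04, same day
→ 2024-12-13 06:04 WYN

2024-12-13 06:04 WYN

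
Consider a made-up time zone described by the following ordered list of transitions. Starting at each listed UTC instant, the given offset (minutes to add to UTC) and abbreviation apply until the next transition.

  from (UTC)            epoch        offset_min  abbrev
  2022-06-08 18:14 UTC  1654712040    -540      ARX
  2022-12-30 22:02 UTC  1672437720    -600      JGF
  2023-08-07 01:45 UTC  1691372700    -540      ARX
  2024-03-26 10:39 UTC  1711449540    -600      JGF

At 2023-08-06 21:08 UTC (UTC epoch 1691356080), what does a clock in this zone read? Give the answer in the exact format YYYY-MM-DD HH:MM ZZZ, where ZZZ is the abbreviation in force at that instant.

Query: 2023-08-06 21:08 UTC
Rule 2/4 (JGF, -10:00): 2022-12-30 22:02 UTC ≤ query < 2023-08-07 01:45 UTC
21·60 + 8 - 600 = 668 min
668 = 0·1440 + 668; 668 = 11·60 + 8 → 11:08, same day
→ 2023-08-06 11:08 JGF

2023-08-06 11:08 JGF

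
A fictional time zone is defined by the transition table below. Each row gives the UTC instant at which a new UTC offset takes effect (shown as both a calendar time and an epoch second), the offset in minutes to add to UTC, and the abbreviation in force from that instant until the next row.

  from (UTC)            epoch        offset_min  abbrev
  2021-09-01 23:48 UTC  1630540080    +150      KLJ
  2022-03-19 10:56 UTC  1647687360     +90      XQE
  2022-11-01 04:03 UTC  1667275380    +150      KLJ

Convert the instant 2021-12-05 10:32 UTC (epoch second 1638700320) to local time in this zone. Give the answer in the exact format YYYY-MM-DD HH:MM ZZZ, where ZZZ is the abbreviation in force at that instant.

Query: 2021-12-05 10:32 UTC
Rule 1/3 (KLJ, +02:30): 2021-09-01 23:48 UTC ≤ query < 2022-03-19 10:56 UTC
10·60 + 32 + 150 = 782 min
782 = 0·1440 + 782; 782 = 13·60 + 2 → 13:02, same day
→ 2021-12-05 13:02 KLJ

2021-12-05 13:02 KLJ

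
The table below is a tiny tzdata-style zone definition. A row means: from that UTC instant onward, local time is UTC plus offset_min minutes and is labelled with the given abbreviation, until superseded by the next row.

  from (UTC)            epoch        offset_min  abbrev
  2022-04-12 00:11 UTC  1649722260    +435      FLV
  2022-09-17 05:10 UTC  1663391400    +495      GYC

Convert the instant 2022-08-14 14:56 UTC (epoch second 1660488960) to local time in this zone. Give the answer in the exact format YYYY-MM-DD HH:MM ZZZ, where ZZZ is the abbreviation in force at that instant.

2022-08-14 22:11 FLV

Query: 2022-08-14 14:56 UTC
Rule 1/2 (FLV, +07:15): 2022-04-12 00:11 UTC ≤ query < 2022-09-17 05:10 UTC
14·60 + 56 + 435 = 1331 min
1331 = 0·1440 + 1331; 1331 = 22·60 + 11 → 22:11, same day
→ 2022-08-14 22:11 FLV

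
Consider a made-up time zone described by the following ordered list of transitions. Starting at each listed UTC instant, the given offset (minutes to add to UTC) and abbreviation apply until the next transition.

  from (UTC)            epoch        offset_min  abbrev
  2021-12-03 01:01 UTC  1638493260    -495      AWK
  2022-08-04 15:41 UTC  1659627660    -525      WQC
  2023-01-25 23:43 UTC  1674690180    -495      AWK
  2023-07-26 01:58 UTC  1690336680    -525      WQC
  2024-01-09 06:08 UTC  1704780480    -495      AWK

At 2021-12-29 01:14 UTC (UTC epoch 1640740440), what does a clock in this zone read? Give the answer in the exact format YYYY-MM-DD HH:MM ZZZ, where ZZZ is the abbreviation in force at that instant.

Query: 2021-12-29 01:14 UTC
Rule 1/5 (AWK, -08:15): 2021-12-03 01:01 UTC ≤ query < 2022-08-04 15:41 UTC
1·60 + 14 - 495 = -421 min
-421 = -1·1440 + 1019; 1019 = 16·60 + 59 → 16:59, 2021-12-29 - 1 day = 2021-12-28
→ 2021-12-28 16:59 AWK

2021-12-28 16:59 AWK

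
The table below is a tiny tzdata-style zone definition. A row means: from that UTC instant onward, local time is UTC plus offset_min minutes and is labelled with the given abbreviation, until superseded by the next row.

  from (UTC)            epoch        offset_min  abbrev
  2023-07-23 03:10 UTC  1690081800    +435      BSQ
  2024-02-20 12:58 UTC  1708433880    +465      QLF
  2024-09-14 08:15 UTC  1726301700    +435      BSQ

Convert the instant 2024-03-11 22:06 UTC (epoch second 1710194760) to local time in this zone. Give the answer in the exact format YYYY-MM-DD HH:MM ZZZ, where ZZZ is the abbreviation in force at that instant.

Query: 2024-03-11 22:06 UTC
Rule 2/3 (QLF, +07:45): 2024-02-20 12:58 UTC ≤ query < 2024-09-14 08:15 UTC
22·60 + 6 + 465 = 1791 min
1791 = 1·1440 + 351; 351 = 5·60 + 51 → 05:51, 2024-03-11 + 1 day = 2024-03-12
→ 2024-03-12 05:51 QLF

2024-03-12 05:51 QLF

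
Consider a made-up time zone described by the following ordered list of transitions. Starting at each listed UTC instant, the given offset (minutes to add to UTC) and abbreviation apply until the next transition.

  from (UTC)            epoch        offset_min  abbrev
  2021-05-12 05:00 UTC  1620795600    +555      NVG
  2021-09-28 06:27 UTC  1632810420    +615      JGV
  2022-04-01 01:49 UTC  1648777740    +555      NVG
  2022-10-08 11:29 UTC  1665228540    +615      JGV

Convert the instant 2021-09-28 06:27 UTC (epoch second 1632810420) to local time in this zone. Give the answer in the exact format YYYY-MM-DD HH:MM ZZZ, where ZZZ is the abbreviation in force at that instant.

2021-09-28 16:42 JGV

Query: 2021-09-28 06:27 UTC
Rule 2/4 (JGV, +10:15): 2021-09-28 06:27 UTC ≤ query < 2022-04-01 01:49 UTC
6·60 + 27 + 615 = 1002 min
1002 = 0·1440 + 1002; 1002 = 16·60 + 42 → 16:42, same day
→ 2021-09-28 16:42 JGV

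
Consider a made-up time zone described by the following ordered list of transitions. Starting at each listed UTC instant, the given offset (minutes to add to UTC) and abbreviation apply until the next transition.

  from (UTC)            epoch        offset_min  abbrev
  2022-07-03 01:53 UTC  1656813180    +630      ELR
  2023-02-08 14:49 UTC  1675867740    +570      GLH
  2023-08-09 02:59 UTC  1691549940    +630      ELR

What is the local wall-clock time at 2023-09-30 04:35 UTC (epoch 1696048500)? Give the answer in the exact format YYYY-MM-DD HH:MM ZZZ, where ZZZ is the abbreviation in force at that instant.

2023-09-30 15:05 ELR

Query: 2023-09-30 04:35 UTC
Rule 3/3 (ELR, +10:30): 2023-08-09 02:59 UTC ≤ query < +∞
4·60 + 35 + 630 = 905 min
905 = 0·1440 + 905; 905 = 15·60 + 5 → 15:05, same day
→ 2023-09-30 15:05 ELR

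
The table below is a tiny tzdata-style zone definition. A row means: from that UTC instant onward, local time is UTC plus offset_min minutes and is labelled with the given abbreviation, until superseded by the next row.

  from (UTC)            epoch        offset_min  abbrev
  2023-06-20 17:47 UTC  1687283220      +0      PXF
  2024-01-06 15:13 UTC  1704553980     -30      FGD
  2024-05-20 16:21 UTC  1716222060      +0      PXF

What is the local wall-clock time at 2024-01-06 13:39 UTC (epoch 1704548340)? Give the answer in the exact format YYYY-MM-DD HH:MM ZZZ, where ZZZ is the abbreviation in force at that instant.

2024-01-06 13:39 PXF

Query: 2024-01-06 13:39 UTC
Rule 1/3 (PXF, +00:00): 2023-06-20 17:47 UTC ≤ query < 2024-01-06 15:13 UTC
13·60 + 39 + 0 = 819 min
819 = 0·1440 + 819; 819 = 13·60 + 39 → 13:39, same day
→ 2024-01-06 13:39 PXF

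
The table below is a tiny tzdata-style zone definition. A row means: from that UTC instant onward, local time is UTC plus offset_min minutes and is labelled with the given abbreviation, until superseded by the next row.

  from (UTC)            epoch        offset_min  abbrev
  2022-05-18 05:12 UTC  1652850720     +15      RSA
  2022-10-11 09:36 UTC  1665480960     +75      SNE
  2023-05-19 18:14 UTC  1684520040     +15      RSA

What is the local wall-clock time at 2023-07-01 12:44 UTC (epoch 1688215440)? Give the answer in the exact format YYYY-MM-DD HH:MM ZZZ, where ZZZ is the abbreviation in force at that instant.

2023-07-01 12:59 RSA

Query: 2023-07-01 12:44 UTC
Rule 3/3 (RSA, +00:15): 2023-05-19 18:14 UTC ≤ query < +∞
12·60 + 44 + 15 = 779 min
779 = 0·1440 + 779; 779 = 12·60 + 59 → 12:59, same day
→ 2023-07-01 12:59 RSA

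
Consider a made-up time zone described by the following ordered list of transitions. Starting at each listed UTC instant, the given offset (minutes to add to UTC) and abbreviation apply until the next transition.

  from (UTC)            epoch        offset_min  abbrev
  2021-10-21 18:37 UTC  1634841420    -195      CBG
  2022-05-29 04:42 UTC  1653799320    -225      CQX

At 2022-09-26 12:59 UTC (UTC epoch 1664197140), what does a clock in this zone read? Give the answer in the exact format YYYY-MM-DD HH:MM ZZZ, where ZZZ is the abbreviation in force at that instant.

Query: 2022-09-26 12:59 UTC
Rule 2/2 (CQX, -03:45): 2022-05-29 04:42 UTC ≤ query < +∞
12·60 + 59 - 225 = 554 min
554 = 0·1440 + 554; 554 = 9·60 + 14 → 09:14, same day
→ 2022-09-26 09:14 CQX

2022-09-26 09:14 CQX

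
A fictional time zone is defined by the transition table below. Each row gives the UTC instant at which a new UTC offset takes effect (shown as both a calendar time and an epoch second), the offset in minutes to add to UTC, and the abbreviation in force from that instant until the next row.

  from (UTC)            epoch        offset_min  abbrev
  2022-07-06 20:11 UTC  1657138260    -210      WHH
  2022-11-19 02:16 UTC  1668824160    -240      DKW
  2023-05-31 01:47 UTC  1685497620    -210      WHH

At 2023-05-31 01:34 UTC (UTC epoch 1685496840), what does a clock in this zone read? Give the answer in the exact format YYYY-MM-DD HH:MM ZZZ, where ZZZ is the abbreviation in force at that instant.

2023-05-30 21:34 DKW

Query: 2023-05-31 01:34 UTC
Rule 2/3 (DKW, -04:00): 2022-11-19 02:16 UTC ≤ query < 2023-05-31 01:47 UTC
1·60 + 34 - 240 = -146 min
-146 = -1·1440 + 1294; 1294 = 21·60 + 34 → 21:34, 2023-05-31 - 1 day = 2023-05-30
→ 2023-05-30 21:34 DKW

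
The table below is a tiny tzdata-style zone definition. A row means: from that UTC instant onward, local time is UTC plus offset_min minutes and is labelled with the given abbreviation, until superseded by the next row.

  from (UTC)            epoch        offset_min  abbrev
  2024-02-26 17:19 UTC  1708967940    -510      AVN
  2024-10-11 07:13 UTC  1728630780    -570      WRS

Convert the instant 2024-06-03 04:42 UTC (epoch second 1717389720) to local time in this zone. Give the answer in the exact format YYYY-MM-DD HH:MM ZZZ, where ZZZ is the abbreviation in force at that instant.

2024-06-02 20:12 AVN

Query: 2024-06-03 04:42 UTC
Rule 1/2 (AVN, -08:30): 2024-02-26 17:19 UTC ≤ query < 2024-10-11 07:13 UTC
4·60 + 42 - 510 = -228 min
-228 = -1·1440 + 1212; 1212 = 20·60 + 12 → 20:12, 2024-06-03 - 1 day = 2024-06-02
→ 2024-06-02 20:12 AVN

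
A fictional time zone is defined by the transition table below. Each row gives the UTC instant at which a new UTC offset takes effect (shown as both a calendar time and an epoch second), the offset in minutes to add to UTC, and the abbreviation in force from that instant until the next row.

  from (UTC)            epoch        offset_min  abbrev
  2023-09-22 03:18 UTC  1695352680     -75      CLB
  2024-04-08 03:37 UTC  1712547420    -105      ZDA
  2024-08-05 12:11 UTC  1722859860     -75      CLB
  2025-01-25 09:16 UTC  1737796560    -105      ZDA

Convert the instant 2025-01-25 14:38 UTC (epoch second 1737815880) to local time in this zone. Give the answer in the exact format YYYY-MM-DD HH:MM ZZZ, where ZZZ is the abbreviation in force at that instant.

Query: 2025-01-25 14:38 UTC
Rule 4/4 (ZDA, -01:45): 2025-01-25 09:16 UTC ≤ query < +∞
14·60 + 38 - 105 = 773 min
773 = 0·1440 + 773; 773 = 12·60 + 53 → 12:53, same day
→ 2025-01-25 12:53 ZDA

2025-01-25 12:53 ZDA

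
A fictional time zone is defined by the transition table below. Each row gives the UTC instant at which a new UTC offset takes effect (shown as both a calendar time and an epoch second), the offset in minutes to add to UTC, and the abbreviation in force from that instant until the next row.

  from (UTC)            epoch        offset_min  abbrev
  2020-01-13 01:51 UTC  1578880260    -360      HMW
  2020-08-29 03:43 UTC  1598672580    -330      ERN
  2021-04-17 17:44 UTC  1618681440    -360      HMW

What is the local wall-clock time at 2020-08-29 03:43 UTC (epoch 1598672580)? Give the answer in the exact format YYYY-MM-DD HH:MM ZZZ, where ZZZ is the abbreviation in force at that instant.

Query: 2020-08-29 03:43 UTC
Rule 2/3 (ERN, -05:30): 2020-08-29 03:43 UTC ≤ query < 2021-04-17 17:44 UTC
3·60 + 43 - 330 = -107 min
-107 = -1·1440 + 1333; 1333 = 22·60 + 13 → 22:13, 2020-08-29 - 1 day = 2020-08-28
→ 2020-08-28 22:13 ERN

2020-08-28 22:13 ERN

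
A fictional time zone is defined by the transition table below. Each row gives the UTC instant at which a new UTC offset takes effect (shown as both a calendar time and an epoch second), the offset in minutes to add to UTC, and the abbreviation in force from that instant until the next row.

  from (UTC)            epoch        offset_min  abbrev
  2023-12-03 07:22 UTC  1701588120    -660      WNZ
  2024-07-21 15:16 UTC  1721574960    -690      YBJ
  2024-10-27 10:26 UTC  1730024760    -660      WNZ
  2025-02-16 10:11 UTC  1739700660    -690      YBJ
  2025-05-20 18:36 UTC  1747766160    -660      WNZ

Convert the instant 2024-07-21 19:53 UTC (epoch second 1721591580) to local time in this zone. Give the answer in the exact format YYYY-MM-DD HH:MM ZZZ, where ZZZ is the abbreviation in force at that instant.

Query: 2024-07-21 19:53 UTC
Rule 2/5 (YBJ, -11:30): 2024-07-21 15:16 UTC ≤ query < 2024-10-27 10:26 UTC
19·60 + 53 - 690 = 503 min
503 = 0·1440 + 503; 503 = 8·60 + 23 → 08:23, same day
→ 2024-07-21 08:23 YBJ

2024-07-21 08:23 YBJ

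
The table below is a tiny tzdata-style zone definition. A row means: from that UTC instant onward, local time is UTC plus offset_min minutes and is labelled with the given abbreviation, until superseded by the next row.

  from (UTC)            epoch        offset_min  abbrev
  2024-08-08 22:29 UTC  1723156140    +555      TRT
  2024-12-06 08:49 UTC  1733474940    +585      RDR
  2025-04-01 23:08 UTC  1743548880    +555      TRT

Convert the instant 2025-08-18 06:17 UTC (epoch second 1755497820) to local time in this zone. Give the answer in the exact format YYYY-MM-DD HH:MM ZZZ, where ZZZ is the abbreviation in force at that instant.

Query: 2025-08-18 06:17 UTC
Rule 3/3 (TRT, +09:15): 2025-04-01 23:08 UTC ≤ query < +∞
6·60 + 17 + 555 = 932 min
932 = 0·1440 + 932; 932 = 15·60 + 32 → 15:32, same day
→ 2025-08-18 15:32 TRT

2025-08-18 15:32 TRT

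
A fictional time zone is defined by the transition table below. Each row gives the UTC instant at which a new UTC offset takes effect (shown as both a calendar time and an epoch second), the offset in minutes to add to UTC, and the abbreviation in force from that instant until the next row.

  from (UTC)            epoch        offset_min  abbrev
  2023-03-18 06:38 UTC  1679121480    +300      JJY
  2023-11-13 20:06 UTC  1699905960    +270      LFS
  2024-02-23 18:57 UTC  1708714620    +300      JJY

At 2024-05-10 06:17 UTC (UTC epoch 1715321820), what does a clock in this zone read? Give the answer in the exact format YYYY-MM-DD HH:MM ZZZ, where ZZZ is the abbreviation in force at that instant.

2024-05-10 11:17 JJY

Query: 2024-05-10 06:17 UTC
Rule 3/3 (JJY, +05:00): 2024-02-23 18:57 UTC ≤ query < +∞
6·60 + 17 + 300 = 677 min
677 = 0·1440 + 677; 677 = 11·60 + 17 → 11:17, same day
→ 2024-05-10 11:17 JJY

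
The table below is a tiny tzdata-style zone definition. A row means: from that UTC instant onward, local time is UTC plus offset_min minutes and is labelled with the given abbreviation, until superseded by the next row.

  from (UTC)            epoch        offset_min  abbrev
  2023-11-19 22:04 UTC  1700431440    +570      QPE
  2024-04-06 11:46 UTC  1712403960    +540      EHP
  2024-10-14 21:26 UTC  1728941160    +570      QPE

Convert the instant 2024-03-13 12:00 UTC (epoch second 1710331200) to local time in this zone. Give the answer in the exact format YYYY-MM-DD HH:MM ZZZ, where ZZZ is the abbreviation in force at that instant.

Query: 2024-03-13 12:00 UTC
Rule 1/3 (QPE, +09:30): 2023-11-19 22:04 UTC ≤ query < 2024-04-06 11:46 UTC
12·60 + 0 + 570 = 1290 min
1290 = 0·1440 + 1290; 1290 = 21·60 + 30 → 21:30, same day
→ 2024-03-13 21:30 QPE

2024-03-13 21:30 QPE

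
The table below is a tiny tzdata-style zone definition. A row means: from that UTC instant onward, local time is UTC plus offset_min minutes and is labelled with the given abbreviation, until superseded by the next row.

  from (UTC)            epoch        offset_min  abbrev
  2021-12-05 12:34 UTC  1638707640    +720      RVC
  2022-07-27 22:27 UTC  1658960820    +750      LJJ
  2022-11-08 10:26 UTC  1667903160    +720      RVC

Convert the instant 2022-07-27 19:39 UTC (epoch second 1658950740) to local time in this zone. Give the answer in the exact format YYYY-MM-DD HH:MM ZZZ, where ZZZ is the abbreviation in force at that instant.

2022-07-28 07:39 RVC

Query: 2022-07-27 19:39 UTC
Rule 1/3 (RVC, +12:00): 2021-12-05 12:34 UTC ≤ query < 2022-07-27 22:27 UTC
19·60 + 39 + 720 = 1899 min
1899 = 1·1440 + 459; 459 = 7·60 + 39 → 07:39, 2022-07-27 + 1 day = 2022-07-28
→ 2022-07-28 07:39 RVC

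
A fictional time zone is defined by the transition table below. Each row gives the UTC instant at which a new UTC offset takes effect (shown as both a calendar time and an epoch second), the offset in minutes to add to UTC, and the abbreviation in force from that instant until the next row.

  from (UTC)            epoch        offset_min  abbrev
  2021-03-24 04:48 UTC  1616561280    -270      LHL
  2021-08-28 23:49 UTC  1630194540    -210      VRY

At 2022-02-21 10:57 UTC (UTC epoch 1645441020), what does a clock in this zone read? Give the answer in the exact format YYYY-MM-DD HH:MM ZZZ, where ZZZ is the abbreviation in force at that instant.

2022-02-21 07:27 VRY

Query: 2022-02-21 10:57 UTC
Rule 2/2 (VRY, -03:30): 2021-08-28 23:49 UTC ≤ query < +∞
10·60 + 57 - 210 = 447 min
447 = 0·1440 + 447; 447 = 7·60 + 27 → 07:27, same day
→ 2022-02-21 07:27 VRY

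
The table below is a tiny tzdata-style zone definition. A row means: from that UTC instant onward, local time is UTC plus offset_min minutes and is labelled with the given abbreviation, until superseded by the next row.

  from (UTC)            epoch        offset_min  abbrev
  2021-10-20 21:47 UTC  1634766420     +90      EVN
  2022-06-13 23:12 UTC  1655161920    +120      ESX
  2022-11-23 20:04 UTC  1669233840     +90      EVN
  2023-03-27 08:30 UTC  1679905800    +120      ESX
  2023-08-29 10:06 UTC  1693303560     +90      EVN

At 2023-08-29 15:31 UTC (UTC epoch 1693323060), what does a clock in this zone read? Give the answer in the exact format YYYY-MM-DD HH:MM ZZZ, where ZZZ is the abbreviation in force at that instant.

Query: 2023-08-29 15:31 UTC
Rule 5/5 (EVN, +01:30): 2023-08-29 10:06 UTC ≤ query < +∞
15·60 + 31 + 90 = 1021 min
1021 = 0·1440 + 1021; 1021 = 17·60 + 1 → 17:01, same day
→ 2023-08-29 17:01 EVN

2023-08-29 17:01 EVN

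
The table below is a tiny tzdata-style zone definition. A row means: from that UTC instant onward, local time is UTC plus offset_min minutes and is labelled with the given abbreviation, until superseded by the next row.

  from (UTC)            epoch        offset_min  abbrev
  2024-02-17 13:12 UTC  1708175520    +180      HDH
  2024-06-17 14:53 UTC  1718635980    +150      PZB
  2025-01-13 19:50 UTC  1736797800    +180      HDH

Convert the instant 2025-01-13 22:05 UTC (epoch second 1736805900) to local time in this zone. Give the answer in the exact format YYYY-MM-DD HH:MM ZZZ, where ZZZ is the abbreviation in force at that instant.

Query: 2025-01-13 22:05 UTC
Rule 3/3 (HDH, +03:00): 2025-01-13 19:50 UTC ≤ query < +∞
22·60 + 5 + 180 = 1505 min
1505 = 1·1440 + 65; 65 = 1·60 + 5 → 01:05, 2025-01-13 + 1 day = 2025-01-14
→ 2025-01-14 01:05 HDH

2025-01-14 01:05 HDH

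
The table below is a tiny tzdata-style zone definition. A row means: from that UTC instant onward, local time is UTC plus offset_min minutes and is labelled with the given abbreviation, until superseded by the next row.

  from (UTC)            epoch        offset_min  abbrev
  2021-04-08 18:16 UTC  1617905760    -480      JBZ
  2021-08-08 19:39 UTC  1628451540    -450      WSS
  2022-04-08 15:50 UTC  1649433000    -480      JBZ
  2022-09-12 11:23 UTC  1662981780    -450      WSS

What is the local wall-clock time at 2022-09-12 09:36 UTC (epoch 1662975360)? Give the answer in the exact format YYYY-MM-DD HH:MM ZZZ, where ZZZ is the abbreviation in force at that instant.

Query: 2022-09-12 09:36 UTC
Rule 3/4 (JBZ, -08:00): 2022-04-08 15:50 UTC ≤ query < 2022-09-12 11:23 UTC
9·60 + 36 - 480 = 96 min
96 = 0·1440 + 96; 96 = 1·60 + 36 → 01:36, same day
→ 2022-09-12 01:36 JBZ

2022-09-12 01:36 JBZ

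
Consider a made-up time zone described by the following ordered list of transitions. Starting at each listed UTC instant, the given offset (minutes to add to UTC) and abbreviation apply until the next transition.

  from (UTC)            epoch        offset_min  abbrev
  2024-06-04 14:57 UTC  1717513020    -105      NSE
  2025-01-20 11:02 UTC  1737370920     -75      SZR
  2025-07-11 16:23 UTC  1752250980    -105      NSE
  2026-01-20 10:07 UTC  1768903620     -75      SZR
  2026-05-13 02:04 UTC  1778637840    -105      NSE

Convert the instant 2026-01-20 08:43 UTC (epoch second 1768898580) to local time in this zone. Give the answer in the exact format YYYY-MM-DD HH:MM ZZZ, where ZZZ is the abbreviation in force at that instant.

Query: 2026-01-20 08:43 UTC
Rule 3/5 (NSE, -01:45): 2025-07-11 16:23 UTC ≤ query < 2026-01-20 10:07 UTC
8·60 + 43 - 105 = 418 min
418 = 0·1440 + 418; 418 = 6·60 + 58 → 06:58, same day
→ 2026-01-20 06:58 NSE

2026-01-20 06:58 NSE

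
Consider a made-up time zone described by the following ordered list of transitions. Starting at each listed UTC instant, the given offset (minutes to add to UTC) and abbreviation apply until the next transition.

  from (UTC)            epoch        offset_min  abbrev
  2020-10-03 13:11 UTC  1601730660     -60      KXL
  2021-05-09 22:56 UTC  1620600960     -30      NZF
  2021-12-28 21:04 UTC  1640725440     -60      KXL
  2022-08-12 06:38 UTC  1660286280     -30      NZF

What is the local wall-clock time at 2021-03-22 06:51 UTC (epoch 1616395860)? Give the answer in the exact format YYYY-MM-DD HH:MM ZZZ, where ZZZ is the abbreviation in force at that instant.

2021-03-22 05:51 KXL

Query: 2021-03-22 06:51 UTC
Rule 1/4 (KXL, -01:00): 2020-10-03 13:11 UTC ≤ query < 2021-05-09 22:56 UTC
6·60 + 51 - 60 = 351 min
351 = 0·1440 + 351; 351 = 5·60 + 51 → 05:51, same day
→ 2021-03-22 05:51 KXL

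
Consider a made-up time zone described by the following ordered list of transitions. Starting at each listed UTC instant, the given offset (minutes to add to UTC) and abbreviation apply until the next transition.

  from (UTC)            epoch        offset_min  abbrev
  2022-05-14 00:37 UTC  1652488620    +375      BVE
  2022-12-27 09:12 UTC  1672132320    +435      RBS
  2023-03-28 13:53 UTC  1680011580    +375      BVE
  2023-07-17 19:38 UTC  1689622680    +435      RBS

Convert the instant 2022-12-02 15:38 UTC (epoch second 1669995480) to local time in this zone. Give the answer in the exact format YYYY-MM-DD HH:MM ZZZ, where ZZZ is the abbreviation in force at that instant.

Query: 2022-12-02 15:38 UTC
Rule 1/4 (BVE, +06:15): 2022-05-14 00:37 UTC ≤ query < 2022-12-27 09:12 UTC
15·60 + 38 + 375 = 1313 min
1313 = 0·1440 + 1313; 1313 = 21·60 + 53 → 21:53, same day
→ 2022-12-02 21:53 BVE

2022-12-02 21:53 BVE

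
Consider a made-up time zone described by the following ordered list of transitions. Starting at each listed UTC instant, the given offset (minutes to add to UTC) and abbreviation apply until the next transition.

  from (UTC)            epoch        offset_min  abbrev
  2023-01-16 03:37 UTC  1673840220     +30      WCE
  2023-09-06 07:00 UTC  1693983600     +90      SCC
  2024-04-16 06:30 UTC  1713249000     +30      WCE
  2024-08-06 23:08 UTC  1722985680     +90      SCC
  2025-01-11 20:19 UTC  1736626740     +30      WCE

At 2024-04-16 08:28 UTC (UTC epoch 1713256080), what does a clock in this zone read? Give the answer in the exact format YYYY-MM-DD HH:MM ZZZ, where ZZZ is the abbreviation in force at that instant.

2024-04-16 08:58 WCE

Query: 2024-04-16 08:28 UTC
Rule 3/5 (WCE, +00:30): 2024-04-16 06:30 UTC ≤ query < 2024-08-06 23:08 UTC
8·60 + 28 + 30 = 538 min
538 = 0·1440 + 538; 538 = 8·60 + 58 → 08:58, same day
→ 2024-04-16 08:58 WCE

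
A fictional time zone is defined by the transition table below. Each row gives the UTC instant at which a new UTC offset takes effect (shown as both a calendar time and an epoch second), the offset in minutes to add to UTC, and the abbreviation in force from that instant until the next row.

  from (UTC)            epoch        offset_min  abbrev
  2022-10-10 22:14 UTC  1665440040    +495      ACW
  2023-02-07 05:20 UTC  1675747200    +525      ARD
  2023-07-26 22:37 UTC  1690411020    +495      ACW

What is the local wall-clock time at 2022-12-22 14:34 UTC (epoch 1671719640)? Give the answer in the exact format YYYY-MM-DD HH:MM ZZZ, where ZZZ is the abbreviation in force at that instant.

2022-12-22 22:49 ACW

Query: 2022-12-22 14:34 UTC
Rule 1/3 (ACW, +08:15): 2022-10-10 22:14 UTC ≤ query < 2023-02-07 05:20 UTC
14·60 + 34 + 495 = 1369 min
1369 = 0·1440 + 1369; 1369 = 22·60 + 49 → 22:49, same day
→ 2022-12-22 22:49 ACW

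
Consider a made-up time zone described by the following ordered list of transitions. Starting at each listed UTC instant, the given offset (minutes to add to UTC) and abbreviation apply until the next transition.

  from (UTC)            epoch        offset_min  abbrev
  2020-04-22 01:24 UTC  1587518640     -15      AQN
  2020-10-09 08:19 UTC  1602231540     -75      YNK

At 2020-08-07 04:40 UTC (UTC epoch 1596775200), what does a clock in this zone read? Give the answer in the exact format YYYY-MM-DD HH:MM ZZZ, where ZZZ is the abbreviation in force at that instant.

2020-08-07 04:25 AQN

Query: 2020-08-07 04:40 UTC
Rule 1/2 (AQN, -00:15): 2020-04-22 01:24 UTC ≤ query < 2020-10-09 08:19 UTC
4·60 + 40 - 15 = 265 min
265 = 0·1440 + 265; 265 = 4·60 + 25 → 04:25, same day
→ 2020-08-07 04:25 AQN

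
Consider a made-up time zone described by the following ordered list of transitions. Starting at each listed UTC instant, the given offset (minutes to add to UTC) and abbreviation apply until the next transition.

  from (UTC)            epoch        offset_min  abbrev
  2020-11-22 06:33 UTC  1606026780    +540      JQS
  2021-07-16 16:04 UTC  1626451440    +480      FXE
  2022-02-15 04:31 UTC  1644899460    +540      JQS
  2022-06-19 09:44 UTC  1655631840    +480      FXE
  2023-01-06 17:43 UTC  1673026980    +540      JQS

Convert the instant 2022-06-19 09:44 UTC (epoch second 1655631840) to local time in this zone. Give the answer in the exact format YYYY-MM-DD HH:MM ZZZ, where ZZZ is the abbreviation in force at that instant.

2022-06-19 17:44 FXE

Query: 2022-06-19 09:44 UTC
Rule 4/5 (FXE, +08:00): 2022-06-19 09:44 UTC ≤ query < 2023-01-06 17:43 UTC
9·60 + 44 + 480 = 1064 min
1064 = 0·1440 + 1064; 1064 = 17·60 + 44 → 17:44, same day
→ 2022-06-19 17:44 FXE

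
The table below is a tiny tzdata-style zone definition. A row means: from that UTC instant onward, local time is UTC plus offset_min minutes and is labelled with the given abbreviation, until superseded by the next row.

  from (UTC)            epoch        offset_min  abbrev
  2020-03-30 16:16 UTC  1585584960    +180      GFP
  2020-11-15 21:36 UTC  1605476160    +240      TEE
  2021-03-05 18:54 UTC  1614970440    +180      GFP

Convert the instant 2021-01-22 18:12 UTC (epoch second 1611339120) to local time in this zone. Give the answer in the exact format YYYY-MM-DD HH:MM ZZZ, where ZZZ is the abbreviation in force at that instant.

2021-01-22 22:12 TEE

Query: 2021-01-22 18:12 UTC
Rule 2/3 (TEE, +04:00): 2020-11-15 21:36 UTC ≤ query < 2021-03-05 18:54 UTC
18·60 + 12 + 240 = 1332 min
1332 = 0·1440 + 1332; 1332 = 22·60 + 12 → 22:12, same day
→ 2021-01-22 22:12 TEE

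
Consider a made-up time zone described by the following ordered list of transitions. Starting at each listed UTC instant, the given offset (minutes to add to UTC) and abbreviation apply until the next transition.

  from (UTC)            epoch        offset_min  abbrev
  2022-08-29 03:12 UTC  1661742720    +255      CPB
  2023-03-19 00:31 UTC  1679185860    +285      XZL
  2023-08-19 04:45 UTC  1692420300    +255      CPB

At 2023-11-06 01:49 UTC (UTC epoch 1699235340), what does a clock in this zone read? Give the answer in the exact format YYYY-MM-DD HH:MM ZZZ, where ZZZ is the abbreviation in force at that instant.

2023-11-06 06:04 CPB

Query: 2023-11-06 01:49 UTC
Rule 3/3 (CPB, +04:15): 2023-08-19 04:45 UTC ≤ query < +∞
1·60 + 49 + 255 = 364 min
364 = 0·1440 + 364; 364 = 6·60 + 4 → 06:04, same day
→ 2023-11-06 06:04 CPB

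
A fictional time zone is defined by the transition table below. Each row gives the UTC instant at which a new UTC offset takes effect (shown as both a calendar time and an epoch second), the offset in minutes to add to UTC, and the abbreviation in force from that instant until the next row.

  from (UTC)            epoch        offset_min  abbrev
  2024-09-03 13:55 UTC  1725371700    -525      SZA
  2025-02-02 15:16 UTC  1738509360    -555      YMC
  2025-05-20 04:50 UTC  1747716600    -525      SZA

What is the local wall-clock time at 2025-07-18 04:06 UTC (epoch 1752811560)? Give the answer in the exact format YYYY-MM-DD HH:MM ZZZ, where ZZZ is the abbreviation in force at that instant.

2025-07-17 19:21 SZA

Query: 2025-07-18 04:06 UTC
Rule 3/3 (SZA, -08:45): 2025-05-20 04:50 UTC ≤ query < +∞
4·60 + 6 - 525 = -279 min
-279 = -1·1440 + 1161; 1161 = 19·60 + 21 → 19:21, 2025-07-18 - 1 day = 2025-07-17
→ 2025-07-17 19:21 SZA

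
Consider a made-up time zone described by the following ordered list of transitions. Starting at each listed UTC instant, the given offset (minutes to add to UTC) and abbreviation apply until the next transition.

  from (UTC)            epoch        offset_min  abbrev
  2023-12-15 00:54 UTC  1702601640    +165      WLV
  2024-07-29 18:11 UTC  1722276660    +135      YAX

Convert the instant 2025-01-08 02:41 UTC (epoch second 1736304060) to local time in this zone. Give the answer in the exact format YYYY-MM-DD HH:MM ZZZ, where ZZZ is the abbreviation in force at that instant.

Query: 2025-01-08 02:41 UTC
Rule 2/2 (YAX, +02:15): 2024-07-29 18:11 UTC ≤ query < +∞
2·60 + 41 + 135 = 296 min
296 = 0·1440 + 296; 296 = 4·60 + 56 → 04:56, same day
→ 2025-01-08 04:56 YAX

2025-01-08 04:56 YAX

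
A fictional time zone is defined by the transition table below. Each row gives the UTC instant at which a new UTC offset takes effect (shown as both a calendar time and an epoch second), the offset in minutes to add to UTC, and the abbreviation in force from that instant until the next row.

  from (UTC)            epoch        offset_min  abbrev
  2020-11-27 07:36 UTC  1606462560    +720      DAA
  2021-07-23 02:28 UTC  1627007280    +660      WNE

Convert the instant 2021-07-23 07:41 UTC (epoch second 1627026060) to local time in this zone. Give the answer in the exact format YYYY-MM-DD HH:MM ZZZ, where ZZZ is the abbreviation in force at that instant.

Query: 2021-07-23 07:41 UTC
Rule 2/2 (WNE, +11:00): 2021-07-23 02:28 UTC ≤ query < +∞
7·60 + 41 + 660 = 1121 min
1121 = 0·1440 + 1121; 1121 = 18·60 + 41 → 18:41, same day
→ 2021-07-23 18:41 WNE

2021-07-23 18:41 WNE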